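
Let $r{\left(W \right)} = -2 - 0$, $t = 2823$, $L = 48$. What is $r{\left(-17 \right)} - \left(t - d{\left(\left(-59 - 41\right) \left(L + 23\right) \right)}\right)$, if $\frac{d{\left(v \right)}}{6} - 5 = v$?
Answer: $-45395$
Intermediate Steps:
$d{\left(v \right)} = 30 + 6 v$
$r{\left(W \right)} = -2$ ($r{\left(W \right)} = -2 + 0 = -2$)
$r{\left(-17 \right)} - \left(t - d{\left(\left(-59 - 41\right) \left(L + 23\right) \right)}\right) = -2 - \left(2823 - \left(30 + 6 \left(-59 - 41\right) \left(48 + 23\right)\right)\right) = -2 - \left(2823 - \left(30 + 6 \left(\left(-100\right) 71\right)\right)\right) = -2 - \left(2823 - \left(30 + 6 \left(-7100\right)\right)\right) = -2 - \left(2823 - \left(30 - 42600\right)\right) = -2 - \left(2823 - -42570\right) = -2 - \left(2823 + 42570\right) = -2 - 45393 = -45395$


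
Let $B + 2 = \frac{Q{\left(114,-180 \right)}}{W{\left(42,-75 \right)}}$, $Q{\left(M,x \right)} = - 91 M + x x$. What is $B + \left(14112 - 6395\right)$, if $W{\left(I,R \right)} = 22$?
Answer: $\frac{95878}{11} \approx 8716.2$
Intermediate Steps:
$Q{\left(M,x \right)} = x^{2} - 91 M$ ($Q{\left(M,x \right)} = - 91 M + x^{2} = x^{2} - 91 M$)
$B = \frac{10991}{11}$ ($B = -2 + \frac{\left(-180\right)^{2} - 10374}{22} = -2 + \left(32400 - 10374\right) \frac{1}{22} = -2 + 22026 \cdot \frac{1}{22} = -2 + \frac{11013}{11} = \frac{10991}{11} \approx 999.18$)
$B + \left(14112 - 6395\right) = \frac{10991}{11} + \left(14112 - 6395\right) = \frac{10991}{11} + 7717 = \frac{95878}{11}$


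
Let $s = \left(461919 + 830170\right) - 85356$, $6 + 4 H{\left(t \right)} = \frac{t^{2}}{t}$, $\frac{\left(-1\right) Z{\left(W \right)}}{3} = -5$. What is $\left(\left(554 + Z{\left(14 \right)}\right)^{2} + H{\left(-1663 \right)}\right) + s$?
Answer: $\frac{6120307}{4} \approx 1.5301 \cdot 10^{6}$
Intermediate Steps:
$Z{\left(W \right)} = 15$ ($Z{\left(W \right)} = \left(-3\right) \left(-5\right) = 15$)
$H{\left(t \right)} = - \frac{3}{2} + \frac{t}{4}$ ($H{\left(t \right)} = - \frac{3}{2} + \frac{t^{2} \frac{1}{t}}{4} = - \frac{3}{2} + \frac{t}{4}$)
$s = 1206733$ ($s = 1292089 - 85356 = 1206733$)
$\left(\left(554 + Z{\left(14 \right)}\right)^{2} + H{\left(-1663 \right)}\right) + s = \left(\left(554 + 15\right)^{2} + \left(- \frac{3}{2} + \frac{1}{4} \left(-1663\right)\right)\right) + 1206733 = \left(569^{2} - \frac{1669}{4}\right) + 1206733 = \left(323761 - \frac{1669}{4}\right) + 1206733 = \frac{1293375}{4} + 1206733 = \frac{6120307}{4}$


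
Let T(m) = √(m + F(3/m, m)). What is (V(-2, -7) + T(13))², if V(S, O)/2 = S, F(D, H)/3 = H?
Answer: 68 - 16*√13 ≈ 10.311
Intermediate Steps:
F(D, H) = 3*H
V(S, O) = 2*S
T(m) = 2*√m (T(m) = √(m + 3*m) = √(4*m) = 2*√m)
(V(-2, -7) + T(13))² = (2*(-2) + 2*√13)² = (-4 + 2*√13)²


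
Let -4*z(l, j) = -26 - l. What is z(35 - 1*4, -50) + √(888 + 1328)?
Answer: 57/4 + 2*√554 ≈ 61.324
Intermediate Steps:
z(l, j) = 13/2 + l/4 (z(l, j) = -(-26 - l)/4 = 13/2 + l/4)
z(35 - 1*4, -50) + √(888 + 1328) = (13/2 + (35 - 1*4)/4) + √(888 + 1328) = (13/2 + (35 - 4)/4) + √2216 = (13/2 + (¼)*31) + 2*√554 = (13/2 + 31/4) + 2*√554 = 57/4 + 2*√554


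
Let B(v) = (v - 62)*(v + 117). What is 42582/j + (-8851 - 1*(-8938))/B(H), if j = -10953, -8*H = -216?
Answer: -2661311/681520 ≈ -3.9050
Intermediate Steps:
H = 27 (H = -⅛*(-216) = 27)
B(v) = (-62 + v)*(117 + v)
42582/j + (-8851 - 1*(-8938))/B(H) = 42582/(-10953) + (-8851 - 1*(-8938))/(-7254 + 27² + 55*27) = 42582*(-1/10953) + (-8851 + 8938)/(-7254 + 729 + 1485) = -14194/3651 + 87/(-5040) = -14194/3651 + 87*(-1/5040) = -14194/3651 - 29/1680 = -2661311/681520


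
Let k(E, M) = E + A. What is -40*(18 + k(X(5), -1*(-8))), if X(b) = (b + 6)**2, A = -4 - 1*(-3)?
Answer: -5520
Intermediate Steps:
A = -1 (A = -4 + 3 = -1)
X(b) = (6 + b)**2
k(E, M) = -1 + E (k(E, M) = E - 1 = -1 + E)
-40*(18 + k(X(5), -1*(-8))) = -40*(18 + (-1 + (6 + 5)**2)) = -40*(18 + (-1 + 11**2)) = -40*(18 + (-1 + 121)) = -40*(18 + 120) = -40*138 = -5520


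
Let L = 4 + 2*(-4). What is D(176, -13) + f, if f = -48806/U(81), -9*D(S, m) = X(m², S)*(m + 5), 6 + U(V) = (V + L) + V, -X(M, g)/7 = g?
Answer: -968683/684 ≈ -1416.2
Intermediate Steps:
X(M, g) = -7*g
L = -4 (L = 4 - 8 = -4)
U(V) = -10 + 2*V (U(V) = -6 + ((V - 4) + V) = -6 + ((-4 + V) + V) = -6 + (-4 + 2*V) = -10 + 2*V)
D(S, m) = 7*S*(5 + m)/9 (D(S, m) = -(-7*S)*(m + 5)/9 = -(-7*S)*(5 + m)/9 = -(-7)*S*(5 + m)/9 = 7*S*(5 + m)/9)
f = -24403/76 (f = -48806/(-10 + 2*81) = -48806/(-10 + 162) = -48806/152 = -48806*1/152 = -24403/76 ≈ -321.09)
D(176, -13) + f = (7/9)*176*(5 - 13) - 24403/76 = (7/9)*176*(-8) - 24403/76 = -9856/9 - 24403/76 = -968683/684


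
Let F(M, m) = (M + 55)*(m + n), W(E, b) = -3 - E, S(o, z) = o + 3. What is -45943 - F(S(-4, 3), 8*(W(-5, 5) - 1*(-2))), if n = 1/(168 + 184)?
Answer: -8390123/176 ≈ -47671.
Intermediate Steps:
S(o, z) = 3 + o
n = 1/352 ≈ 0.0028409
F(M, m) = (55 + M)*(1/352 + m) (F(M, m) = (M + 55)*(m + 1/352) = (55 + M)*(1/352 + m))
-45943 - F(S(-4, 3), 8*(W(-5, 5) - 1*(-2))) = -45943 - (5/32 + 55*(8*((-3 - 1*(-5)) - 1*(-2))) + (3 - 4)/352 + (3 - 4)*(8*((-3 - 1*(-5)) - 1*(-2)))) = -45943 - (5/32 + 55*(8*((-3 + 5) + 2)) + (1/352)*(-1) - 8*((-3 + 5) + 2)) = -45943 - (5/32 + 55*(8*(2 + 2)) - 1/352 - 8*(2 + 2)) = -45943 - (5/32 + 55*(8*4) - 1/352 - 8*4) = -45943 - (5/32 + 55*32 - 1/352 - 1*32) = -45943 - (5/32 + 1760 - 1/352 - 32) = -45943 - 1*304155/176 = -45943 - 304155/176 = -8390123/176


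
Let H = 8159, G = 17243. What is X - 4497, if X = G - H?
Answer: 4587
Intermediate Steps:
X = 9084 (X = 17243 - 1*8159 = 17243 - 8159 = 9084)
X - 4497 = 9084 - 4497 = 4587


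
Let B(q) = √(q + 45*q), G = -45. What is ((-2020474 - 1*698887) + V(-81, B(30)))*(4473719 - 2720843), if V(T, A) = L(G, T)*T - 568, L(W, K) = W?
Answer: -4761309032784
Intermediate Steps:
B(q) = √46*√q (B(q) = √(46*q) = √46*√q)
V(T, A) = -568 - 45*T (V(T, A) = -45*T - 568 = -568 - 45*T)
((-2020474 - 1*698887) + V(-81, B(30)))*(4473719 - 2720843) = ((-2020474 - 1*698887) + (-568 - 45*(-81)))*(4473719 - 2720843) = ((-2020474 - 698887) + (-568 + 3645))*1752876 = (-2719361 + 3077)*1752876 = -2716284*1752876 = -4761309032784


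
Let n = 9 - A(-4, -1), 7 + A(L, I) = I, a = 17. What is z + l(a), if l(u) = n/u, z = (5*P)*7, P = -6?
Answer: -209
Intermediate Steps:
A(L, I) = -7 + I
z = -210 (z = (5*(-6))*7 = -30*7 = -210)
n = 17 (n = 9 - (-7 - 1) = 9 - 1*(-8) = 9 + 8 = 17)
l(u) = 17/u
z + l(a) = -210 + 17/17 = -210 + 17*(1/17) = -210 + 1 = -209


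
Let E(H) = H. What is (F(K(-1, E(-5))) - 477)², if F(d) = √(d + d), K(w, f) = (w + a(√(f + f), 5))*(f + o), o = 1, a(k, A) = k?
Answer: (477 - 2*√2*√(1 - I*√10))² ≈ 2.2357e+5 + 2879.0*I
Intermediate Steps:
K(w, f) = (1 + f)*(w + √2*√f) (K(w, f) = (w + √(f + f))*(f + 1) = (w + √(2*f))*(1 + f) = (w + √2*√f)*(1 + f) = (1 + f)*(w + √2*√f))
F(d) = √2*√d (F(d) = √(2*d) = √2*√d)
(F(K(-1, E(-5))) - 477)² = (√2*√(-1 - 5*(-1) + √2*√(-5) + √2*(-5)^(3/2)) - 477)² = (√2*√(-1 + 5 + √2*(I*√5) + √2*(-5*I*√5)) - 477)² = (√2*√(-1 + 5 + I*√10 - 5*I*√10) - 477)² = (√2*√(4 - 4*I*√10) - 477)² = (-477 + √2*√(4 - 4*I*√10))²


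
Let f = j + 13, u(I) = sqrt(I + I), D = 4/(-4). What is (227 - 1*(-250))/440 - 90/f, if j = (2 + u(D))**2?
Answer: 9*(212*sqrt(2) + 3605*I)/(440*(-15*I + 4*sqrt(2))) ≈ -4.1688 + 1.981*I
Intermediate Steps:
D = -1 (D = 4*(-1/4) = -1)
u(I) = sqrt(2)*sqrt(I) (u(I) = sqrt(2*I) = sqrt(2)*sqrt(I))
j = (2 + I*sqrt(2))**2 (j = (2 + sqrt(2)*sqrt(-1))**2 = (2 + sqrt(2)*I)**2 = (2 + I*sqrt(2))**2 ≈ 2.0 + 5.6569*I)
f = 13 + (2 + I*sqrt(2))**2 (f = (2 + I*sqrt(2))**2 + 13 = 13 + (2 + I*sqrt(2))**2 ≈ 15.0 + 5.6569*I)
(227 - 1*(-250))/440 - 90/f = (227 - 1*(-250))/440 - 90/(15 + 4*I*sqrt(2)) = (227 + 250)*(1/440) - 90/(15 + 4*I*sqrt(2)) = 477*(1/440) - 90/(15 + 4*I*sqrt(2)) = 477/440 - 90/(15 + 4*I*sqrt(2))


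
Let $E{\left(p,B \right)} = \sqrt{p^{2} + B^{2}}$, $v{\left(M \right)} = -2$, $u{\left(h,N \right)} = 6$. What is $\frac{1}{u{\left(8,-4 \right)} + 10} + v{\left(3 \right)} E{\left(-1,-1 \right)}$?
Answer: $\frac{1}{16} - 2 \sqrt{2} \approx -2.7659$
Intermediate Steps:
$E{\left(p,B \right)} = \sqrt{B^{2} + p^{2}}$
$\frac{1}{u{\left(8,-4 \right)} + 10} + v{\left(3 \right)} E{\left(-1,-1 \right)} = \frac{1}{6 + 10} - 2 \sqrt{\left(-1\right)^{2} + \left(-1\right)^{2}} = \frac{1}{16} - 2 \sqrt{1 + 1} = \frac{1}{16} - 2 \sqrt{2}$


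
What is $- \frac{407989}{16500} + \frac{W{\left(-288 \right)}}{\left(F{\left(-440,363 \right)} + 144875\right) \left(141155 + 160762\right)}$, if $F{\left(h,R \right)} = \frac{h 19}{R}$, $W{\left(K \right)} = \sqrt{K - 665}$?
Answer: $- \frac{407989}{16500} + \frac{i \sqrt{953}}{43733272135} \approx -24.727 + 7.0589 \cdot 10^{-10} i$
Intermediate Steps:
$W{\left(K \right)} = \sqrt{-665 + K}$
$F{\left(h,R \right)} = \frac{19 h}{R}$
$- \frac{407989}{16500} + \frac{W{\left(-288 \right)}}{\left(F{\left(-440,363 \right)} + 144875\right) \left(141155 + 160762\right)} = - \frac{407989}{16500} + \frac{\sqrt{-665 - 288}}{\left(19 \left(-440\right) \frac{1}{363} + 144875\right) \left(141155 + 160762\right)} = \left(-407989\right) \frac{1}{16500} + \frac{\sqrt{-953}}{\left(19 \left(-440\right) \frac{1}{363} + 144875\right) 301917} = - \frac{407989}{16500} + \frac{i \sqrt{953}}{\left(- \frac{760}{33} + 144875\right) 301917} = - \frac{407989}{16500} + \frac{i \sqrt{953}}{\frac{4780115}{33} \cdot 301917} = - \frac{407989}{16500} + \frac{i \sqrt{953}}{43733272135}$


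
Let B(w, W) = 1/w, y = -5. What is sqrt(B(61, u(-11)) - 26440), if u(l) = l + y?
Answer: I*sqrt(98383179)/61 ≈ 162.6*I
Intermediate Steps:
u(l) = -5 + l (u(l) = l - 5 = -5 + l)
sqrt(B(61, u(-11)) - 26440) = sqrt(1/61 - 26440) = sqrt(-1612839/61) = I*sqrt(98383179)/61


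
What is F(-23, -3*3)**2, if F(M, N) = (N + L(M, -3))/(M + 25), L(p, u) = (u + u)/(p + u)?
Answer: 3249/169 ≈ 19.225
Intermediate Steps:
L(p, u) = 2*u/(p + u) (L(p, u) = (2*u)/(p + u) = 2*u/(p + u))
F(M, N) = (N - 6/(-3 + M))/(25 + M) (F(M, N) = (N + 2*(-3)/(M - 3))/(M + 25) = (N + 2*(-3)/(-3 + M))/(25 + M) = (N - 6/(-3 + M))/(25 + M))
F(-23, -3*3)**2 = ((-6 + (-3*3)*(-3 - 23))/((-3 - 23)*(25 - 23)))**2 = ((-6 - 9*(-26))/(-26*2))**2 = (-1/26*1/2*(-6 + 234))**2 = (-1/26*1/2*228)**2 = (-57/13)**2 = 3249/169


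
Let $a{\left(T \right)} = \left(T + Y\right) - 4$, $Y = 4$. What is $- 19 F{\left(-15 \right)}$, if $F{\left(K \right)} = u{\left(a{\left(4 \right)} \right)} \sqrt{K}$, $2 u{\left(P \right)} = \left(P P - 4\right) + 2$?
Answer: $- 133 i \sqrt{15} \approx - 515.11 i$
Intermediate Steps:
$a{\left(T \right)} = T$ ($a{\left(T \right)} = \left(T + 4\right) - 4 = \left(4 + T\right) - 4 = T$)
$u{\left(P \right)} = -1 + \frac{P^{2}}{2}$ ($u{\left(P \right)} = \frac{\left(P P - 4\right) + 2}{2} = \frac{\left(P^{2} - 4\right) + 2}{2} = \frac{\left(-4 + P^{2}\right) + 2}{2} = \frac{-2 + P^{2}}{2} = -1 + \frac{P^{2}}{2}$)
$F{\left(K \right)} = 7 \sqrt{K}$ ($F{\left(K \right)} = \left(-1 + \frac{4^{2}}{2}\right) \sqrt{K} = \left(-1 + \frac{1}{2} \cdot 16\right) \sqrt{K} = \left(-1 + 8\right) \sqrt{K} = 7 \sqrt{K}$)
$- 19 F{\left(-15 \right)} = - 19 \cdot 7 \sqrt{-15} = - 19 \cdot 7 i \sqrt{15} = - 133 i \sqrt{15}$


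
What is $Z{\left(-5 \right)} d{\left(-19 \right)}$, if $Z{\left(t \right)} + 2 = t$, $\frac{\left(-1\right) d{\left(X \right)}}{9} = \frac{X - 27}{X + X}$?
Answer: $\frac{1449}{19} \approx 76.263$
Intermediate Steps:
$d{\left(X \right)} = - \frac{9 \left(-27 + X\right)}{2 X}$ ($d{\left(X \right)} = - 9 \frac{X - 27}{X + X} = - 9 \frac{-27 + X}{2 X} = - \frac{9 \left(-27 + X\right)}{2 X}$)
$Z{\left(t \right)} = -2 + t$
$Z{\left(-5 \right)} d{\left(-19 \right)} = \left(-2 - 5\right) \frac{9 \left(27 - -19\right)}{2 \left(-19\right)} = - 7 \cdot \frac{9}{2} \left(- \frac{1}{19}\right) \left(27 + 19\right) = - 7 \cdot \frac{9}{2} \left(- \frac{1}{19}\right) 46 = \left(-7\right) \left(- \frac{207}{19}\right) = \frac{1449}{19}$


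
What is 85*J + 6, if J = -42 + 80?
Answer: 3236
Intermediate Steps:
J = 38
85*J + 6 = 85*38 + 6 = 3230 + 6 = 3236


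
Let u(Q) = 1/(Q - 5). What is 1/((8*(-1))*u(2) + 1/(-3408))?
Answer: 1136/3029 ≈ 0.37504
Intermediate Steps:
u(Q) = 1/(-5 + Q)
1/((8*(-1))*u(2) + 1/(-3408)) = 1/((8*(-1))/(-5 + 2) + 1/(-3408)) = 1/(-8/(-3) - 1/3408) = 1/(-8*(-1/3) - 1/3408) = 1/(8/3 - 1/3408) = 1/(3029/1136) = 1136/3029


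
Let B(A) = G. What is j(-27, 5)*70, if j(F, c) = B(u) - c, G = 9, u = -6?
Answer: 280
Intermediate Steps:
B(A) = 9
j(F, c) = 9 - c
j(-27, 5)*70 = (9 - 1*5)*70 = (9 - 5)*70 = 4*70 = 280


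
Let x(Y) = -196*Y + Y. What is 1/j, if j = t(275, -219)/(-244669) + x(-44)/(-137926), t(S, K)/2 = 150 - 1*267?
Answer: -16873108247/1033492668 ≈ -16.326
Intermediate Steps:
t(S, K) = -234 (t(S, K) = 2*(150 - 1*267) = 2*(150 - 267) = 2*(-117) = -234)
x(Y) = -195*Y
j = -1033492668/16873108247 (j = -234/(-244669) - 195*(-44)/(-137926) = -234*(-1/244669) + 8580*(-1/137926) = 234/244669 - 4290/68963 = -1033492668/16873108247 ≈ -0.061251)
1/j = 1/(-1033492668/16873108247) = -16873108247/1033492668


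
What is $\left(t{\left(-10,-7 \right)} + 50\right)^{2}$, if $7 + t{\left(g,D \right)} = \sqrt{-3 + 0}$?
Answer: $\left(43 + i \sqrt{3}\right)^{2} \approx 1846.0 + 148.96 i$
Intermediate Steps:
$t{\left(g,D \right)} = -7 + i \sqrt{3}$ ($t{\left(g,D \right)} = -7 + \sqrt{-3 + 0} = -7 + \sqrt{-3} = -7 + i \sqrt{3}$)
$\left(t{\left(-10,-7 \right)} + 50\right)^{2} = \left(\left(-7 + i \sqrt{3}\right) + 50\right)^{2} = \left(43 + i \sqrt{3}\right)^{2}$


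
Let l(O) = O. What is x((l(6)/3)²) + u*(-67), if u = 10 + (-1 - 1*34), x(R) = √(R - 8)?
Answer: 1675 + 2*I ≈ 1675.0 + 2.0*I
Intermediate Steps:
x(R) = √(-8 + R)
u = -25 (u = 10 + (-1 - 34) = 10 - 35 = -25)
x((l(6)/3)²) + u*(-67) = √(-8 + (6/3)²) - 25*(-67) = √(-8 + (6*(⅓))²) + 1675 = √(-8 + 2²) + 1675 = √(-8 + 4) + 1675 = √(-4) + 1675 = 2*I + 1675 = 1675 + 2*I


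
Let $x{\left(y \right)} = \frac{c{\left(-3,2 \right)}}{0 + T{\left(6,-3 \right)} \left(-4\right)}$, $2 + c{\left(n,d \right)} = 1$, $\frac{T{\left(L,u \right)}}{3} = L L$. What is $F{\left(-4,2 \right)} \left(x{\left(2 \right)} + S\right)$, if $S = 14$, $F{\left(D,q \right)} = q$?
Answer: $\frac{6049}{216} \approx 28.005$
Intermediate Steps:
$T{\left(L,u \right)} = 3 L^{2}$ ($T{\left(L,u \right)} = 3 L L = 3 L^{2}$)
$c{\left(n,d \right)} = -1$ ($c{\left(n,d \right)} = -2 + 1 = -1$)
$x{\left(y \right)} = \frac{1}{432}$ ($x{\left(y \right)} = - \frac{1}{0 + 3 \cdot 6^{2} \left(-4\right)} = - \frac{1}{0 + 3 \cdot 36 \left(-4\right)} = - \frac{1}{0 + 108 \left(-4\right)} = - \frac{1}{0 - 432} = - \frac{1}{-432} = \left(-1\right) \left(- \frac{1}{432}\right) = \frac{1}{432}$)
$F{\left(-4,2 \right)} \left(x{\left(2 \right)} + S\right) = 2 \left(\frac{1}{432} + 14\right) = 2 \cdot \frac{6049}{432} = \frac{6049}{216}$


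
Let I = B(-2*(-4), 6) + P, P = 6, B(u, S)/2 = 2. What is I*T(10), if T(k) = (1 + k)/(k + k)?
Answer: 11/2 ≈ 5.5000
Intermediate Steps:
B(u, S) = 4 (B(u, S) = 2*2 = 4)
T(k) = (1 + k)/(2*k) (T(k) = (1 + k)/((2*k)) = (1 + k)*(1/(2*k)) = (1 + k)/(2*k))
I = 10 (I = 4 + 6 = 10)
I*T(10) = 10*((½)*(1 + 10)/10) = 10*((½)*(⅒)*11) = 10*(11/20) = 11/2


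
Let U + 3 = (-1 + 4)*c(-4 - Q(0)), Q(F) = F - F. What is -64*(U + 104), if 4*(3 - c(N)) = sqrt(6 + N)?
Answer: -7040 + 48*sqrt(2) ≈ -6972.1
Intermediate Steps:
Q(F) = 0
c(N) = 3 - sqrt(6 + N)/4
U = 6 - 3*sqrt(2)/4 (U = -3 + (-1 + 4)*(3 - sqrt(6 + (-4 - 1*0))/4) = -3 + 3*(3 - sqrt(6 + (-4 + 0))/4) = -3 + 3*(3 - sqrt(6 - 4)/4) = -3 + 3*(3 - sqrt(2)/4) = -3 + (9 - 3*sqrt(2)/4) = 6 - 3*sqrt(2)/4 ≈ 4.9393)
-64*(U + 104) = -64*((6 - 3*sqrt(2)/4) + 104) = -64*(110 - 3*sqrt(2)/4) = -7040 + 48*sqrt(2)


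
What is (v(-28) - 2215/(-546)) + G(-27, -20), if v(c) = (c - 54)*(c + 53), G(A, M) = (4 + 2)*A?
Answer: -1205537/546 ≈ -2207.9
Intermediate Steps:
G(A, M) = 6*A
v(c) = (-54 + c)*(53 + c)
(v(-28) - 2215/(-546)) + G(-27, -20) = ((-2862 + (-28)² - 1*(-28)) - 2215/(-546)) + 6*(-27) = ((-2862 + 784 + 28) - 2215*(-1/546)) - 162 = (-2050 + 2215/546) - 162 = -1117085/546 - 162 = -1205537/546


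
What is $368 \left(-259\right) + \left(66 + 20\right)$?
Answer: $-95226$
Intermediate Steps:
$368 \left(-259\right) + \left(66 + 20\right) = -95312 + 86 = -95226$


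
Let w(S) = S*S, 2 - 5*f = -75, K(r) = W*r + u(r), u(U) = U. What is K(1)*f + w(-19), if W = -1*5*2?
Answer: 1112/5 ≈ 222.40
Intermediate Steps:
W = -10 (W = -5*2 = -10)
K(r) = -9*r (K(r) = -10*r + r = -9*r)
f = 77/5 (f = 2/5 - 1/5*(-75) = 2/5 + 15 = 77/5 ≈ 15.400)
w(S) = S**2
K(1)*f + w(-19) = -9*1*(77/5) + (-19)**2 = -9*77/5 + 361 = -693/5 + 361 = 1112/5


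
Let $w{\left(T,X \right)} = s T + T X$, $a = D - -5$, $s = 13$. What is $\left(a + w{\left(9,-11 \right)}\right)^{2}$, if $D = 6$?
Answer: $841$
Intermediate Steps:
$a = 11$ ($a = 6 - -5 = 6 + 5 = 11$)
$w{\left(T,X \right)} = 13 T + T X$
$\left(a + w{\left(9,-11 \right)}\right)^{2} = \left(11 + 9 \left(13 - 11\right)\right)^{2} = \left(11 + 9 \cdot 2\right)^{2} = \left(11 + 18\right)^{2} = 29^{2} = 841$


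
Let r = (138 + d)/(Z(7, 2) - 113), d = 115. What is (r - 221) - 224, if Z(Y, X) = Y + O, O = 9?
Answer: -43418/97 ≈ -447.61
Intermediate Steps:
Z(Y, X) = 9 + Y (Z(Y, X) = Y + 9 = 9 + Y)
r = -253/97 (r = (138 + 115)/((9 + 7) - 113) = 253/(16 - 113) = 253/(-97) = 253*(-1/97) = -253/97 ≈ -2.6082)
(r - 221) - 224 = (-253/97 - 221) - 224 = -21690/97 - 224 = -43418/97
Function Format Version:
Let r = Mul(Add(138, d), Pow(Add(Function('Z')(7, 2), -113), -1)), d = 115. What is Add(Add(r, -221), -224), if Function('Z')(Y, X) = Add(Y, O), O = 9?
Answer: Rational(-43418, 97) ≈ -447.61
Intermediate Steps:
Function('Z')(Y, X) = Add(9, Y) (Function('Z')(Y, X) = Add(Y, 9) = Add(9, Y))
r = Rational(-253, 97) (r = Mul(Add(138, 115), Pow(Add(Add(9, 7), -113), -1)) = Mul(253, Pow(Add(16, -113), -1)) = Mul(253, Pow(-97, -1)) = Mul(253, Rational(-1, 97)) = Rational(-253, 97) ≈ -2.6082)
Add(Add(r, -221), -224) = Add(Add(Rational(-253, 97), -221), -224) = Add(Rational(-21690, 97), -224) = Rational(-43418, 97)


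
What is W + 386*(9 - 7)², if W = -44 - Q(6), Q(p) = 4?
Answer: 1496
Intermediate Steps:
W = -48 (W = -44 - 1*4 = -44 - 4 = -48)
W + 386*(9 - 7)² = -48 + 386*(9 - 7)² = -48 + 386*2² = -48 + 386*4 = -48 + 1544 = 1496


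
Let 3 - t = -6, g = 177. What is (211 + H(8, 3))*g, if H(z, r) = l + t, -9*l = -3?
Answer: 38999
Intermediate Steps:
l = ⅓ (l = -⅑*(-3) = ⅓ ≈ 0.33333)
t = 9 (t = 3 - 1*(-6) = 3 + 6 = 9)
H(z, r) = 28/3 (H(z, r) = ⅓ + 9 = 28/3)
(211 + H(8, 3))*g = (211 + 28/3)*177 = (661/3)*177 = 38999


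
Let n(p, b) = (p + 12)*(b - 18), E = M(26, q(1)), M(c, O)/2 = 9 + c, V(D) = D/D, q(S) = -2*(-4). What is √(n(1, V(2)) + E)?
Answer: I*√151 ≈ 12.288*I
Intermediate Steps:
q(S) = 8
V(D) = 1
M(c, O) = 18 + 2*c (M(c, O) = 2*(9 + c) = 18 + 2*c)
E = 70 (E = 18 + 2*26 = 18 + 52 = 70)
n(p, b) = (-18 + b)*(12 + p) (n(p, b) = (12 + p)*(-18 + b) = (-18 + b)*(12 + p))
√(n(1, V(2)) + E) = √((-216 - 18*1 + 12*1 + 1*1) + 70) = √((-216 - 18 + 12 + 1) + 70) = √(-221 + 70) = √(-151) = I*√151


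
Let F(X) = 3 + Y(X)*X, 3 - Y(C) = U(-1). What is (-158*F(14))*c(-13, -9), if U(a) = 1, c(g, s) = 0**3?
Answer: 0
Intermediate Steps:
c(g, s) = 0
Y(C) = 2 (Y(C) = 3 - 1*1 = 3 - 1 = 2)
F(X) = 3 + 2*X
(-158*F(14))*c(-13, -9) = -158*(3 + 2*14)*0 = -158*(3 + 28)*0 = -158*31*0 = -4898*0 = 0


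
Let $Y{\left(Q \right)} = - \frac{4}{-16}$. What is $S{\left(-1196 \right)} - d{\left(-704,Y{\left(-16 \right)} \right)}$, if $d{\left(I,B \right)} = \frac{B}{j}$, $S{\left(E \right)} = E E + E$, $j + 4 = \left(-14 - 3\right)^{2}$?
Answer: $\frac{1629310799}{1140} \approx 1.4292 \cdot 10^{6}$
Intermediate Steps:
$j = 285$ ($j = -4 + \left(-14 - 3\right)^{2} = -4 + \left(-17\right)^{2} = -4 + 289 = 285$)
$S{\left(E \right)} = E + E^{2}$ ($S{\left(E \right)} = E^{2} + E = E + E^{2}$)
$Y{\left(Q \right)} = \frac{1}{4}$ ($Y{\left(Q \right)} = \left(-4\right) \left(- \frac{1}{16}\right) = \frac{1}{4}$)
$d{\left(I,B \right)} = \frac{B}{285}$
$S{\left(-1196 \right)} - d{\left(-704,Y{\left(-16 \right)} \right)} = - 1196 \left(1 - 1196\right) - \frac{1}{285} \cdot \frac{1}{4} = \left(-1196\right) \left(-1195\right) - \frac{1}{1140} = 1429220 - \frac{1}{1140} = \frac{1629310799}{1140}$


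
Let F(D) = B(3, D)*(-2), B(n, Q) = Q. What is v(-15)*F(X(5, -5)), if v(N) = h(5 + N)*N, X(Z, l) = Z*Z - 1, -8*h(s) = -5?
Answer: 450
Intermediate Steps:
h(s) = 5/8 (h(s) = -⅛*(-5) = 5/8)
X(Z, l) = -1 + Z² (X(Z, l) = Z² - 1 = -1 + Z²)
F(D) = -2*D (F(D) = D*(-2) = -2*D)
v(N) = 5*N/8
v(-15)*F(X(5, -5)) = ((5/8)*(-15))*(-2*(-1 + 5²)) = -(-75)*(-1 + 25)/4 = -(-75)*24/4 = -75/8*(-48) = 450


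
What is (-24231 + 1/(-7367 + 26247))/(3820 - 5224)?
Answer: 457481279/26507520 ≈ 17.259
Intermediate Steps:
(-24231 + 1/(-7367 + 26247))/(3820 - 5224) = (-24231 + 1/18880)/(-1404) = (-24231 + 1/18880)*(-1/1404) = -457481279/18880*(-1/1404) = 457481279/26507520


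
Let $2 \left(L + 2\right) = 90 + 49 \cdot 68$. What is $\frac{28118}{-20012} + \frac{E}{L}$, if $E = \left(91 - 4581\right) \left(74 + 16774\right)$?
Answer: $- \frac{756953111951}{17100254} \approx -44266.0$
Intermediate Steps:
$L = 1709$ ($L = -2 + \frac{90 + 49 \cdot 68}{2} = -2 + \frac{90 + 3332}{2} = -2 + \frac{1}{2} \cdot 3422 = -2 + 1711 = 1709$)
$E = -75647520$ ($E = \left(-4490\right) 16848 = -75647520$)
$\frac{28118}{-20012} + \frac{E}{L} = \frac{28118}{-20012} - \frac{75647520}{1709} = 28118 \left(- \frac{1}{20012}\right) - \frac{75647520}{1709} = - \frac{14059}{10006} - \frac{75647520}{1709} = - \frac{756953111951}{17100254}$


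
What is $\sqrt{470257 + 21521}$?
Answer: $3 \sqrt{54642} \approx 701.27$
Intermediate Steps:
$\sqrt{470257 + 21521} = \sqrt{491778} = 3 \sqrt{54642}$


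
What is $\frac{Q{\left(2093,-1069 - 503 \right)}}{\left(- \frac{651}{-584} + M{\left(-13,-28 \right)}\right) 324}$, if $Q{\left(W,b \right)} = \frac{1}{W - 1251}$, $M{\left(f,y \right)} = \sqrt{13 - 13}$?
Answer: $\frac{73}{22199751} \approx 3.2883 \cdot 10^{-6}$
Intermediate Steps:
$M{\left(f,y \right)} = 0$ ($M{\left(f,y \right)} = \sqrt{0} = 0$)
$Q{\left(W,b \right)} = \frac{1}{-1251 + W}$
$\frac{Q{\left(2093,-1069 - 503 \right)}}{\left(- \frac{651}{-584} + M{\left(-13,-28 \right)}\right) 324} = \frac{1}{\left(-1251 + 2093\right) \left(- \frac{651}{-584} + 0\right) 324} = \frac{1}{842 \left(\left(-651\right) \left(- \frac{1}{584}\right) + 0\right) 324} = \frac{1}{842 \left(\frac{651}{584} + 0\right) 324} = \frac{1}{842 \cdot \frac{651}{584} \cdot 324} = \frac{1}{842 \cdot \frac{52731}{146}} = \frac{1}{842} \cdot \frac{146}{52731} = \frac{73}{22199751}$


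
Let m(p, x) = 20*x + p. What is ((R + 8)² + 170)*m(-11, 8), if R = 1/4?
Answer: 567541/16 ≈ 35471.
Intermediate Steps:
R = ¼ ≈ 0.25000
m(p, x) = p + 20*x
((R + 8)² + 170)*m(-11, 8) = ((¼ + 8)² + 170)*(-11 + 20*8) = ((33/4)² + 170)*(-11 + 160) = (1089/16 + 170)*149 = (3809/16)*149 = 567541/16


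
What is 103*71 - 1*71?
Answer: 7242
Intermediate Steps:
103*71 - 1*71 = 7313 - 71 = 7242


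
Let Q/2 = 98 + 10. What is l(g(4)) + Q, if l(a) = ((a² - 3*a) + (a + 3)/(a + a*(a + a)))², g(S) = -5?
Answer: 3670204/2025 ≈ 1812.4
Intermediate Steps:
Q = 216 (Q = 2*(98 + 10) = 2*108 = 216)
l(a) = (a² - 3*a + (3 + a)/(a + 2*a²))² (l(a) = ((a² - 3*a) + (3 + a)/(a + a*(2*a)))² = ((a² - 3*a) + (3 + a)/(a + 2*a²))² = (a² - 3*a + (3 + a)/(a + 2*a²))²)
l(g(4)) + Q = (3 - 5 - 5*(-5)³ - 3*(-5)² + 2*(-5)⁴)²/((-5)²*(1 + 2*(-5))²) + 216 = (3 - 5 - 5*(-125) - 3*25 + 2*625)²/(25*(1 - 10)²) + 216 = (1/25)*(3 - 5 + 625 - 75 + 1250)²/(-9)² + 216 = (1/25)*(1/81)*1798² + 216 = (1/25)*(1/81)*3232804 + 216 = 3232804/2025 + 216 = 3670204/2025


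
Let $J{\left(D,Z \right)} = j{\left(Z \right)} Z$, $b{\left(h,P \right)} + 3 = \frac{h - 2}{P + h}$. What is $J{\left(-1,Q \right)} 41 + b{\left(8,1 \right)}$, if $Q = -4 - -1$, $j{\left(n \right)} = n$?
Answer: $\frac{1100}{3} \approx 366.67$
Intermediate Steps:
$b{\left(h,P \right)} = -3 + \frac{-2 + h}{P + h}$ ($b{\left(h,P \right)} = -3 + \frac{h - 2}{P + h} = -3 + \frac{-2 + h}{P + h}$)
$Q = -3$ ($Q = -4 + 1 = -3$)
$J{\left(D,Z \right)} = Z^{2}$ ($J{\left(D,Z \right)} = Z Z = Z^{2}$)
$J{\left(-1,Q \right)} 41 + b{\left(8,1 \right)} = \left(-3\right)^{2} \cdot 41 + \frac{-2 - 3 - 16}{1 + 8} = 9 \cdot 41 + \frac{-2 - 3 - 16}{9} = 369 + \frac{1}{9} \left(-21\right) = 369 - \frac{7}{3} = \frac{1100}{3}$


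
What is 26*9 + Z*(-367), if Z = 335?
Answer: -122711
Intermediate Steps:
26*9 + Z*(-367) = 26*9 + 335*(-367) = 234 - 122945 = -122711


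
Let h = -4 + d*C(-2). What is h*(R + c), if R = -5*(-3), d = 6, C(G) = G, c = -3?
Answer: -192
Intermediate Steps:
R = 15
h = -16 (h = -4 + 6*(-2) = -4 - 12 = -16)
h*(R + c) = -16*(15 - 3) = -16*12 = -192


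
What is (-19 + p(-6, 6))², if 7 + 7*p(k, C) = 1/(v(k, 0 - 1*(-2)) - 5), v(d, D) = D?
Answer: 177241/441 ≈ 401.91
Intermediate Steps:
p(k, C) = -22/21 (p(k, C) = -1 + 1/(7*((0 - 1*(-2)) - 5)) = -1 + 1/(7*((0 + 2) - 5)) = -1 + 1/(7*(2 - 5)) = -1 + (⅐)/(-3) = -1 + (⅐)*(-⅓) = -1 - 1/21 = -22/21)
(-19 + p(-6, 6))² = (-19 - 22/21)² = (-421/21)² = 177241/441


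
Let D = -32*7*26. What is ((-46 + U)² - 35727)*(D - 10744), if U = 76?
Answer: 577013736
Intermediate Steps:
D = -5824 (D = -224*26 = -5824)
((-46 + U)² - 35727)*(D - 10744) = ((-46 + 76)² - 35727)*(-5824 - 10744) = (30² - 35727)*(-16568) = (900 - 35727)*(-16568) = -34827*(-16568) = 577013736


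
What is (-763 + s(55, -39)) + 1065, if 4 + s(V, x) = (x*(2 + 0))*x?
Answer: 3340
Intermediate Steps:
s(V, x) = -4 + 2*x**2 (s(V, x) = -4 + (x*(2 + 0))*x = -4 + (x*2)*x = -4 + (2*x)*x = -4 + 2*x**2)
(-763 + s(55, -39)) + 1065 = (-763 + (-4 + 2*(-39)**2)) + 1065 = (-763 + (-4 + 2*1521)) + 1065 = (-763 + (-4 + 3042)) + 1065 = (-763 + 3038) + 1065 = 2275 + 1065 = 3340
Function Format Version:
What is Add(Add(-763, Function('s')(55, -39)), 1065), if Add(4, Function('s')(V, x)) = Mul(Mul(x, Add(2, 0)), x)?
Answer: 3340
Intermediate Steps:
Function('s')(V, x) = Add(-4, Mul(2, Pow(x, 2))) (Function('s')(V, x) = Add(-4, Mul(Mul(x, Add(2, 0)), x)) = Add(-4, Mul(Mul(x, 2), x)) = Add(-4, Mul(Mul(2, x), x)) = Add(-4, Mul(2, Pow(x, 2))))
Add(Add(-763, Function('s')(55, -39)), 1065) = Add(Add(-763, Add(-4, Mul(2, Pow(-39, 2)))), 1065) = Add(Add(-763, Add(-4, Mul(2, 1521))), 1065) = Add(Add(-763, Add(-4, 3042)), 1065) = Add(Add(-763, 3038), 1065) = Add(2275, 1065) = 3340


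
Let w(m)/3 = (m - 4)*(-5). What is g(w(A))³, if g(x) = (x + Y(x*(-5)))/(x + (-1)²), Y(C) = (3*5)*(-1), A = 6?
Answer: 91125/24389 ≈ 3.7363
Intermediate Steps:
Y(C) = -15 (Y(C) = 15*(-1) = -15)
w(m) = 60 - 15*m (w(m) = 3*((m - 4)*(-5)) = 3*((-4 + m)*(-5)) = 3*(20 - 5*m) = 60 - 15*m)
g(x) = (-15 + x)/(1 + x) (g(x) = (x - 15)/(x + (-1)²) = (-15 + x)/(x + 1) = (-15 + x)/(1 + x))
g(w(A))³ = ((-15 + (60 - 15*6))/(1 + (60 - 15*6)))³ = ((-15 + (60 - 90))/(1 + (60 - 90)))³ = ((-15 - 30)/(1 - 30))³ = (-45/(-29))³ = (-1/29*(-45))³ = (45/29)³ = 91125/24389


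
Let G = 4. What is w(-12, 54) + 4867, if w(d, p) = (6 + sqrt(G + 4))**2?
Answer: 4911 + 24*sqrt(2) ≈ 4944.9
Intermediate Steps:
w(d, p) = (6 + 2*sqrt(2))**2 (w(d, p) = (6 + sqrt(4 + 4))**2 = (6 + sqrt(8))**2 = (6 + 2*sqrt(2))**2)
w(-12, 54) + 4867 = (44 + 24*sqrt(2)) + 4867 = 4911 + 24*sqrt(2)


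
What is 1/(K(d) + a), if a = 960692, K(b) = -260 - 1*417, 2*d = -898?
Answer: 1/960015 ≈ 1.0416e-6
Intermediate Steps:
d = -449 (d = (1/2)*(-898) = -449)
K(b) = -677 (K(b) = -260 - 417 = -677)
1/(K(d) + a) = 1/(-677 + 960692) = 1/960015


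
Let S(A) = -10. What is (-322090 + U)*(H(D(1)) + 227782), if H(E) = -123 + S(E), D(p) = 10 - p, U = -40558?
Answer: -82556454552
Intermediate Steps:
H(E) = -133 (H(E) = -123 - 10 = -133)
(-322090 + U)*(H(D(1)) + 227782) = (-322090 - 40558)*(-133 + 227782) = -362648*227649 = -82556454552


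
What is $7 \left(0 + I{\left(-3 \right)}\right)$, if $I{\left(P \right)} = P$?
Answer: $-21$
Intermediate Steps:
$7 \left(0 + I{\left(-3 \right)}\right) = 7 \left(0 - 3\right) = 7 \left(-3\right) = -21$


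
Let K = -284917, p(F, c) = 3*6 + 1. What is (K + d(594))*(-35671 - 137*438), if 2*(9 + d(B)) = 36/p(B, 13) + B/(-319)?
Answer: 15020735699909/551 ≈ 2.7261e+10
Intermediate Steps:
p(F, c) = 19 (p(F, c) = 18 + 1 = 19)
d(B) = -153/19 - B/638 (d(B) = -9 + (36/19 + B/(-319))/2 = -9 + (36*(1/19) + B*(-1/319))/2 = -9 + (36/19 - B/319)/2 = -9 + (18/19 - B/638) = -153/19 - B/638)
(K + d(594))*(-35671 - 137*438) = (-284917 + (-153/19 - 1/638*594))*(-35671 - 137*438) = (-284917 + (-153/19 - 27/29))*(-35671 - 60006) = (-284917 - 4950/551)*(-95677) = -156994217/551*(-95677) = 15020735699909/551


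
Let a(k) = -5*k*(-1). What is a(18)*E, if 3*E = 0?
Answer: 0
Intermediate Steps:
E = 0 (E = (⅓)*0 = 0)
a(k) = 5*k
a(18)*E = (5*18)*0 = 90*0 = 0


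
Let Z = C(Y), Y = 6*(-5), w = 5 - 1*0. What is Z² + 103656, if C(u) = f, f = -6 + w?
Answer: 103657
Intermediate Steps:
w = 5 (w = 5 + 0 = 5)
Y = -30
f = -1 (f = -6 + 5 = -1)
C(u) = -1
Z = -1
Z² + 103656 = (-1)² + 103656 = 1 + 103656 = 103657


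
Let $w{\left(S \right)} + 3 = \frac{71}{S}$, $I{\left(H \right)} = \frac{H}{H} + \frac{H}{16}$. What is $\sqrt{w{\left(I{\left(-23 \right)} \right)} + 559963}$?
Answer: $\frac{2 \sqrt{6857522}}{7} \approx 748.2$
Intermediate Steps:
$I{\left(H \right)} = 1 + \frac{H}{16}$ ($I{\left(H \right)} = 1 + H \frac{1}{16} = 1 + \frac{H}{16}$)
$w{\left(S \right)} = -3 + \frac{71}{S}$
$\sqrt{w{\left(I{\left(-23 \right)} \right)} + 559963} = \sqrt{\left(-3 + \frac{71}{1 + \frac{1}{16} \left(-23\right)}\right) + 559963} = \sqrt{\left(-3 + \frac{71}{1 - \frac{23}{16}}\right) + 559963} = \sqrt{\left(-3 + \frac{71}{- \frac{7}{16}}\right) + 559963} = \sqrt{\left(-3 + 71 \left(- \frac{16}{7}\right)\right) + 559963} = \sqrt{\left(-3 - \frac{1136}{7}\right) + 559963} = \sqrt{- \frac{1157}{7} + 559963} = \sqrt{\frac{3918584}{7}} = \frac{2 \sqrt{6857522}}{7}$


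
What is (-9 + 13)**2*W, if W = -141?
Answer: -2256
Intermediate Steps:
(-9 + 13)**2*W = (-9 + 13)**2*(-141) = 4**2*(-141) = 16*(-141) = -2256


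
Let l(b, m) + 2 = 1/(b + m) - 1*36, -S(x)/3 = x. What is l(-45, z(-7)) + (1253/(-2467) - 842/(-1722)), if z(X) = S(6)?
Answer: -242367743/6372261 ≈ -38.035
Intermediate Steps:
S(x) = -3*x
z(X) = -18 (z(X) = -3*6 = -18)
l(b, m) = -38 + 1/(b + m) (l(b, m) = -2 + (1/(b + m) - 1*36) = -2 + (1/(b + m) - 36) = -2 + (-36 + 1/(b + m)) = -38 + 1/(b + m))
l(-45, z(-7)) + (1253/(-2467) - 842/(-1722)) = (1 - 38*(-45) - 38*(-18))/(-45 - 18) + (1253/(-2467) - 842/(-1722)) = (1 + 1710 + 684)/(-63) + (1253*(-1/2467) - 842*(-1/1722)) = -1/63*2395 + (-1253/2467 + 421/861) = -2395/63 - 40226/2124087 = -242367743/6372261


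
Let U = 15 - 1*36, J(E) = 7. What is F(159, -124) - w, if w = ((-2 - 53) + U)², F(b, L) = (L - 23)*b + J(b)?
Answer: -29142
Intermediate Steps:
U = -21 (U = 15 - 36 = -21)
F(b, L) = 7 + b*(-23 + L) (F(b, L) = (L - 23)*b + 7 = (-23 + L)*b + 7 = b*(-23 + L) + 7 = 7 + b*(-23 + L))
w = 5776 (w = ((-2 - 53) - 21)² = (-55 - 21)² = (-76)² = 5776)
F(159, -124) - w = (7 - 23*159 - 124*159) - 1*5776 = (7 - 3657 - 19716) - 5776 = -23366 - 5776 = -29142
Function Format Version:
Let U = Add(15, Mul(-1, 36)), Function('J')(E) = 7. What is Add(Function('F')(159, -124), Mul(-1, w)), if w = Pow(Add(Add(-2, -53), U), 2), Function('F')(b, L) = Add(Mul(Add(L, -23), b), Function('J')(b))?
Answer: -29142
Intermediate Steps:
U = -21 (U = Add(15, -36) = -21)
Function('F')(b, L) = Add(7, Mul(b, Add(-23, L))) (Function('F')(b, L) = Add(Mul(Add(L, -23), b), 7) = Add(Mul(Add(-23, L), b), 7) = Add(Mul(b, Add(-23, L)), 7) = Add(7, Mul(b, Add(-23, L))))
w = 5776 (w = Pow(Add(Add(-2, -53), -21), 2) = Pow(Add(-55, -21), 2) = Pow(-76, 2) = 5776)
Add(Function('F')(159, -124), Mul(-1, w)) = Add(Add(7, Mul(-23, 159), Mul(-124, 159)), Mul(-1, 5776)) = Add(Add(7, -3657, -19716), -5776) = Add(-23366, -5776) = -29142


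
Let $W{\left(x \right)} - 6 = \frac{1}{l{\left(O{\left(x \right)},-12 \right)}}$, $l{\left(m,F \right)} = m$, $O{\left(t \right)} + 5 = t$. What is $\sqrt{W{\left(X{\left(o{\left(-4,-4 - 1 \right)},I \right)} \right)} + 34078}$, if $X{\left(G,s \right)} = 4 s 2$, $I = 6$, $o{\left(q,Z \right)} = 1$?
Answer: $\frac{\sqrt{63021359}}{43} \approx 184.62$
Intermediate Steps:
$O{\left(t \right)} = -5 + t$
$X{\left(G,s \right)} = 8 s$
$W{\left(x \right)} = 6 + \frac{1}{-5 + x}$
$\sqrt{W{\left(X{\left(o{\left(-4,-4 - 1 \right)},I \right)} \right)} + 34078} = \sqrt{\frac{-29 + 6 \cdot 8 \cdot 6}{-5 + 8 \cdot 6} + 34078} = \sqrt{\frac{-29 + 6 \cdot 48}{-5 + 48} + 34078} = \sqrt{\frac{-29 + 288}{43} + 34078} = \sqrt{\frac{1}{43} \cdot 259 + 34078} = \sqrt{\frac{259}{43} + 34078} = \sqrt{\frac{1465613}{43}} = \frac{\sqrt{63021359}}{43}$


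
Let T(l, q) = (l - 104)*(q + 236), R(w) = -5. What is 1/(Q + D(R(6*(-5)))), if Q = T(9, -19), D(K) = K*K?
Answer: -1/20590 ≈ -4.8567e-5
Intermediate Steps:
D(K) = K**2
T(l, q) = (-104 + l)*(236 + q)
Q = -20615 (Q = -24544 - 104*(-19) + 236*9 + 9*(-19) = -24544 + 1976 + 2124 - 171 = -20615)
1/(Q + D(R(6*(-5)))) = 1/(-20615 + (-5)**2) = 1/(-20615 + 25) = 1/(-20590) = -1/20590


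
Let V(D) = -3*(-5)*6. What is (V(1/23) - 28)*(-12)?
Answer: -744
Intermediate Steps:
V(D) = 90 (V(D) = 15*6 = 90)
(V(1/23) - 28)*(-12) = (90 - 28)*(-12) = 62*(-12) = -744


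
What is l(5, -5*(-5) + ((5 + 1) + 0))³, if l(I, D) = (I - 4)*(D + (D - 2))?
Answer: 216000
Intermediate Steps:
l(I, D) = (-4 + I)*(-2 + 2*D) (l(I, D) = (-4 + I)*(D + (-2 + D)) = (-4 + I)*(-2 + 2*D))
l(5, -5*(-5) + ((5 + 1) + 0))³ = (8 - 8*(-5*(-5) + ((5 + 1) + 0)) - 2*5 + 2*(-5*(-5) + ((5 + 1) + 0))*5)³ = (8 - 8*(25 + (6 + 0)) - 10 + 2*(25 + (6 + 0))*5)³ = (8 - 8*(25 + 6) - 10 + 2*(25 + 6)*5)³ = (8 - 8*31 - 10 + 2*31*5)³ = (8 - 248 - 10 + 310)³ = 60³ = 216000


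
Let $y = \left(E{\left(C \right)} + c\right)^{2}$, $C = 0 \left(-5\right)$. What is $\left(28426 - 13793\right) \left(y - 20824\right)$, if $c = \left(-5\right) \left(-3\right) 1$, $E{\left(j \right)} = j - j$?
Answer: $-301425167$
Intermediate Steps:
$C = 0$
$E{\left(j \right)} = 0$
$c = 15$ ($c = 15 \cdot 1 = 15$)
$y = 225$ ($y = \left(0 + 15\right)^{2} = 15^{2} = 225$)
$\left(28426 - 13793\right) \left(y - 20824\right) = \left(28426 - 13793\right) \left(225 - 20824\right) = 14633 \left(-20599\right) = -301425167$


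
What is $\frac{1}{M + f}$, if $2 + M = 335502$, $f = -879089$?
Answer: $- \frac{1}{543589} \approx -1.8396 \cdot 10^{-6}$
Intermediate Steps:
$M = 335500$ ($M = -2 + 335502 = 335500$)
$\frac{1}{M + f} = \frac{1}{335500 - 879089} = \frac{1}{-543589} = - \frac{1}{543589}$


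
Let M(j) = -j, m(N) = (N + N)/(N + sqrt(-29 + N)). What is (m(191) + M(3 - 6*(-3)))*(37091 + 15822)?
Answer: -36496053881/36319 - 181914894*sqrt(2)/36319 ≈ -1.0120e+6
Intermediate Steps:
m(N) = 2*N/(N + sqrt(-29 + N)) (m(N) = (2*N)/(N + sqrt(-29 + N)) = 2*N/(N + sqrt(-29 + N)))
(m(191) + M(3 - 6*(-3)))*(37091 + 15822) = (2*191/(191 + sqrt(-29 + 191)) - (3 - 6*(-3)))*(37091 + 15822) = (2*191/(191 + sqrt(162)) - (3 + 18))*52913 = (2*191/(191 + 9*sqrt(2)) - 1*21)*52913 = (382/(191 + 9*sqrt(2)) - 21)*52913 = (-21 + 382/(191 + 9*sqrt(2)))*52913 = -1111173 + 20212766/(191 + 9*sqrt(2))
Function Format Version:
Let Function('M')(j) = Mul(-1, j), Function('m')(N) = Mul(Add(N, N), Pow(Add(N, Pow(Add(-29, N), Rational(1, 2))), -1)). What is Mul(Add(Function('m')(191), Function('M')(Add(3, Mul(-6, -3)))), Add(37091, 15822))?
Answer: Add(Rational(-36496053881, 36319), Mul(Rational(-181914894, 36319), Pow(2, Rational(1, 2)))) ≈ -1.0120e+6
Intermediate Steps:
Function('m')(N) = Mul(2, N, Pow(Add(N, Pow(Add(-29, N), Rational(1, 2))), -1)) (Function('m')(N) = Mul(Mul(2, N), Pow(Add(N, Pow(Add(-29, N), Rational(1, 2))), -1)) = Mul(2, N, Pow(Add(N, Pow(Add(-29, N), Rational(1, 2))), -1)))
Mul(Add(Function('m')(191), Function('M')(Add(3, Mul(-6, -3)))), Add(37091, 15822)) = Mul(Add(Mul(2, 191, Pow(Add(191, Pow(Add(-29, 191), Rational(1, 2))), -1)), Mul(-1, Add(3, Mul(-6, -3)))), Add(37091, 15822)) = Mul(Add(Mul(2, 191, Pow(Add(191, Pow(162, Rational(1, 2))), -1)), Mul(-1, Add(3, 18))), 52913) = Mul(Add(Mul(2, 191, Pow(Add(191, Mul(9, Pow(2, Rational(1, 2)))), -1)), Mul(-1, 21)), 52913) = Mul(Add(Mul(382, Pow(Add(191, Mul(9, Pow(2, Rational(1, 2)))), -1)), -21), 52913) = Mul(Add(-21, Mul(382, Pow(Add(191, Mul(9, Pow(2, Rational(1, 2)))), -1))), 52913) = Add(-1111173, Mul(20212766, Pow(Add(191, Mul(9, Pow(2, Rational(1, 2)))), -1)))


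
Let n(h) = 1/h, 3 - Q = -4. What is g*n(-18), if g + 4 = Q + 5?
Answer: -4/9 ≈ -0.44444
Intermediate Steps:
Q = 7 (Q = 3 - 1*(-4) = 3 + 4 = 7)
g = 8 (g = -4 + (7 + 5) = -4 + 12 = 8)
g*n(-18) = 8/(-18) = 8*(-1/18) = -4/9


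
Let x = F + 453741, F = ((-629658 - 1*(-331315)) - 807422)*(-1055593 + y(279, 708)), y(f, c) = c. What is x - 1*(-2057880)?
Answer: 1166457423646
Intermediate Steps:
F = 1166454912025 (F = ((-629658 - 1*(-331315)) - 807422)*(-1055593 + 708) = ((-629658 + 331315) - 807422)*(-1054885) = (-298343 - 807422)*(-1054885) = -1105765*(-1054885) = 1166454912025)
x = 1166455365766 (x = 1166454912025 + 453741 = 1166455365766)
x - 1*(-2057880) = 1166455365766 - 1*(-2057880) = 1166455365766 + 2057880 = 1166457423646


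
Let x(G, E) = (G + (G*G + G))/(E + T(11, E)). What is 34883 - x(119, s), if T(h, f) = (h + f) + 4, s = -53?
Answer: 455536/13 ≈ 35041.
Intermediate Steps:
T(h, f) = 4 + f + h (T(h, f) = (f + h) + 4 = 4 + f + h)
x(G, E) = (G² + 2*G)/(15 + 2*E) (x(G, E) = (G + (G*G + G))/(E + (4 + E + 11)) = (G + (G² + G))/(E + (15 + E)) = (G + (G + G²))/(15 + 2*E) = (G² + 2*G)/(15 + 2*E))
34883 - x(119, s) = 34883 - 119*(2 + 119)/(15 + 2*(-53)) = 34883 - 119*121/(15 - 106) = 34883 - 119*121/(-91) = 34883 - 119*(-1)*121/91 = 34883 - 1*(-2057/13) = 34883 + 2057/13 = 455536/13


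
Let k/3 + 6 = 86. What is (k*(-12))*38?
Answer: -109440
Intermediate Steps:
k = 240 (k = -18 + 3*86 = -18 + 258 = 240)
(k*(-12))*38 = (240*(-12))*38 = -2880*38 = -109440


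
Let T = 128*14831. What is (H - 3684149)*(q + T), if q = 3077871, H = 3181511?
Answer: -2501246818482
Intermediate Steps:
T = 1898368
(H - 3684149)*(q + T) = (3181511 - 3684149)*(3077871 + 1898368) = -502638*4976239 = -2501246818482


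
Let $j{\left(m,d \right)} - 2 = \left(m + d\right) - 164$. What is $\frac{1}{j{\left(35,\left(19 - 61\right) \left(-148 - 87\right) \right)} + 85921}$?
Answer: $\frac{1}{95664} \approx 1.0453 \cdot 10^{-5}$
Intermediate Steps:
$j{\left(m,d \right)} = -162 + d + m$ ($j{\left(m,d \right)} = 2 - \left(164 - d - m\right) = 2 + \left(-164 + d + m\right) = -162 + d + m$)
$\frac{1}{j{\left(35,\left(19 - 61\right) \left(-148 - 87\right) \right)} + 85921} = \frac{1}{\left(-162 + \left(19 - 61\right) \left(-148 - 87\right) + 35\right) + 85921} = \frac{1}{\left(-162 - -9870 + 35\right) + 85921} = \frac{1}{\left(-162 + 9870 + 35\right) + 85921} = \frac{1}{9743 + 85921} = \frac{1}{95664}$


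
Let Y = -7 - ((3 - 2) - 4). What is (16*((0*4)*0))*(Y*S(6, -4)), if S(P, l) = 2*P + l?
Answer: 0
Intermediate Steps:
Y = -4 (Y = -7 - (1 - 4) = -7 - 1*(-3) = -7 + 3 = -4)
S(P, l) = l + 2*P
(16*((0*4)*0))*(Y*S(6, -4)) = (16*((0*4)*0))*(-4*(-4 + 2*6)) = (16*(0*0))*(-4*(-4 + 12)) = (16*0)*(-4*8) = 0*(-32) = 0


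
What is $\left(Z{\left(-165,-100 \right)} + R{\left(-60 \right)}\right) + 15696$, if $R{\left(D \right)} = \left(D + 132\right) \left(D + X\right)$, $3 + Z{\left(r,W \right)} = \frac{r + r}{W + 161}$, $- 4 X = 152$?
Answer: $\frac{526527}{61} \approx 8631.6$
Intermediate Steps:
$X = -38$ ($X = \left(- \frac{1}{4}\right) 152 = -38$)
$Z{\left(r,W \right)} = -3 + \frac{2 r}{161 + W}$ ($Z{\left(r,W \right)} = -3 + \frac{r + r}{W + 161} = -3 + \frac{2 r}{161 + W}$)
$R{\left(D \right)} = \left(-38 + D\right) \left(132 + D\right)$ ($R{\left(D \right)} = \left(D + 132\right) \left(D - 38\right) = \left(132 + D\right) \left(-38 + D\right) = \left(-38 + D\right) \left(132 + D\right)$)
$\left(Z{\left(-165,-100 \right)} + R{\left(-60 \right)}\right) + 15696 = \left(\frac{-483 - -300 + 2 \left(-165\right)}{161 - 100} + \left(-5016 + \left(-60\right)^{2} + 94 \left(-60\right)\right)\right) + 15696 = \left(\frac{-483 + 300 - 330}{61} - 7056\right) + 15696 = \left(\frac{1}{61} \left(-513\right) - 7056\right) + 15696 = \left(- \frac{513}{61} - 7056\right) + 15696 = - \frac{430929}{61} + 15696 = \frac{526527}{61}$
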